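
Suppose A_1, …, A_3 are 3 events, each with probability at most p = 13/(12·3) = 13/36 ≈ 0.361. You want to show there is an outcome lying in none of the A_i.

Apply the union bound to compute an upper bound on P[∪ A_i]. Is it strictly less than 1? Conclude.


Union bound: P[∪_{i=1}^{3} A_i] ≤ Σ_i P[A_i] ≤ 3·p = 3·(13/36) = 13/12.
Numerically: 13/12 ≈ 1.083.
Is 13/12 < 1? NO.
Since the bound 13/12 is ≥ 1, the union bound is uninformative here; it does NOT by itself certify existence.

3·p = 13/12 ≈ 1.083; existence NOT certified by the union bound.


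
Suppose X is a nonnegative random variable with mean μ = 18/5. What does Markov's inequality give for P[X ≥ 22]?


μ = E[X] = 18/5, a = 22.
Markov: P[X ≥ 22] ≤ μ/a = (18/5)/22 = 9/55.
Numerically: ≈ 0.1636.
(Since a = 22 > μ = 3.6000, the bound 9/55 is < 1 and informative.)

P[X ≥ 22] ≤ 9/55 ≈ 0.1636.


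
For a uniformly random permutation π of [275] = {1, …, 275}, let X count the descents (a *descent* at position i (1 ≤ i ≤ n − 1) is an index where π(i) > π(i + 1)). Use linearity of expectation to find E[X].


Write X = Σ X_I over i = 1, …, 274, with X_I the indicator of one descent.
There are 274 indicators.
For each fixed i, the pair (π(i), π(i+1)) is a uniformly random ordered pair of distinct values from {1, …, 275}; by symmetry P[π(i) > π(i+1)] = 1/2.
By linearity: E[X] = 274 · (1/2) = (275 − 1) · (1/2) = 137 ≈ 137.0000.

E[X] = 137 = 137.0000.


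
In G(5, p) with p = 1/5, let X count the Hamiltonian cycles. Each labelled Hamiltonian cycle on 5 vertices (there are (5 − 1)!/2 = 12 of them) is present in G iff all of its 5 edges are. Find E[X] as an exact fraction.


K_5 has (5 − 1)!/2 = 12 labelled Hamiltonian cycles.
For each such Hamiltonian cycle H, let X_H = 1 if all 5 edges of H are present in G. Then P[X_H = 1] = p^{5} = (1/5)^{5} = 1/3125.
By linearity: E[X] = Σ_H E[X_H] = 12 · p^{5} = 12 · 1/3125 = 12/3125.
Numerically: E[X] ≈ 0.00384.

E[X] = 12 · (1/5)^{5} = 12/3125 ≈ 0.00384.


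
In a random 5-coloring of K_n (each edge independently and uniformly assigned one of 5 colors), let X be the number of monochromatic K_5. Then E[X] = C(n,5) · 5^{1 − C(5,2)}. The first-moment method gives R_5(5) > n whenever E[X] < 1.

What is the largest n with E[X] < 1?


We need C(n, 5) · 5^{1 − 10} < 1, i.e. C(n, 5) < 5^{10 − 1} = 1953125.
Check values of n near the boundary:
  n = 47: C(47, 5) = 1533939; 1533939 < 1953125? YES
  n = 48: C(48, 5) = 1712304; 1712304 < 1953125? YES
  n = 49: C(49, 5) = 1906884; 1906884 < 1953125? YES
  n = 50: C(50, 5) = 2118760; 2118760 < 1953125? NO
  n = 51: C(51, 5) = 2349060; 2349060 < 1953125? NO
  n = 52: C(52, 5) = 2598960; 2598960 < 1953125? NO
The largest n with C(n, 5) < 1953125 is n = 49 (where E[X] = 1906884/1953125 ≈ 0.976). Hence R_5(5) > 49, i.e. R_5(5) ≥ 50.

Largest n = 49; hence R_5(5) > 49.


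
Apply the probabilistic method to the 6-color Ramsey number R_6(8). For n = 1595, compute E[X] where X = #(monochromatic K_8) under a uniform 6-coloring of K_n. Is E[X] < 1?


E[X] = C(1595, 8) · 6^{1 − 28} = 1020772636343363633895 · 6^{−27} = 1020772636343363633895/1023490369077469249536.
As a reduced fraction: E[X] = 113419181815929292655/113721152119718805504 ≈ 0.9973446.
Is E[X] < 1? YES.
Since E[X] < 1, there exists a 6-coloring of K_{1595} with no monochromatic K_8; hence R_6(8) > 1595.

E[X] = 113419181815929292655/113721152119718805504 ≈ 0.9973446; E[X] < 1, so R_6(8) > 1595.


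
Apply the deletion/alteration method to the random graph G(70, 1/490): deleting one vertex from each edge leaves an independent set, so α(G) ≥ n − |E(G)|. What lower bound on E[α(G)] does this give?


E[|E(G)|] = C(70, 2)·p = 2415 · (1/490) = 69/14.
E[α(G)] ≥ n − E[|E(G)|] = 70 − 69/14 = 911/14.
Numerically: ≈ 65.07143.
(This is only a lower bound; the true E[α(G)] may be larger.)

E[α(G)] ≥ 911/14 ≈ 65.07143.


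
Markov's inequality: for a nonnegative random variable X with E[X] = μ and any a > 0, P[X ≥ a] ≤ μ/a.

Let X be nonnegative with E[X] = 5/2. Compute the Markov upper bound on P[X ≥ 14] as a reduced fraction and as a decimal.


μ = E[X] = 5/2, a = 14.
Markov: P[X ≥ 14] ≤ μ/a = (5/2)/14 = 5/28.
Numerically: ≈ 0.1786.
(Since a = 14 > μ = 2.5000, the bound 5/28 is < 1 and informative.)

P[X ≥ 14] ≤ 5/28 ≈ 0.1786.


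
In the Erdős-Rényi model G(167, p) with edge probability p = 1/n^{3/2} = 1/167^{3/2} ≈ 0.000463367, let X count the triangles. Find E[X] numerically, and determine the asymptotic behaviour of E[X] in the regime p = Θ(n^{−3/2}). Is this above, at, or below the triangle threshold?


Number of potential triangles: C(167, 3) = 762355.
Each occurs with probability p³ ≈ (0.000463367)³ ≈ 9.94891865e-11.
By linearity: E[X] = C(167, 3)·p³ ≈ 762355 · 9.94891865e-11 ≈ 0.000076.
Since α = 3/2 > 1, p = c/n^{3/2} = o(1/n) is below the triangle threshold p ~ 1/n. Asymptotically E[X] ~ (c³/6)·n^{3(1−α)} = (1³/6)·n^{-1.5} → 0, so by Markov's inequality G has no triangles w.h.p.

E[X] ≈ 0.000076; in regime p = Θ(1/n^{3/2}) E[X] tends to 0 (below the triangle threshold p ~ 1/n).


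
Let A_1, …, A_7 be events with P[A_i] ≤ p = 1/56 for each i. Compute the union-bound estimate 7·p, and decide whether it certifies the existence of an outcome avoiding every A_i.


Union bound: P[∪_{i=1}^{7} A_i] ≤ Σ_i P[A_i] ≤ 7·p = 7·(1/56) = 1/8.
Numerically: 1/8 ≈ 0.1250.
Is 1/8 < 1? YES.
Since P[∪ A_i] ≤ 1/8 < 1, the complement has P[∩ A_i^c] ≥ 1 − 1/8 = 7/8 > 0, so some outcome avoids every A_i.

7·p = 1/8 ≈ 0.1250; existence CERTIFIED by the union bound.


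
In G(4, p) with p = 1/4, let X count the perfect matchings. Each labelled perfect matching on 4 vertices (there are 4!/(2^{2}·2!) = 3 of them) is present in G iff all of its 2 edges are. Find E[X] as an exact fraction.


K_4 has 4!/(2^{2}·2!) = 3 labelled perfect matchings.
For each such perfect matching H, let X_H = 1 if all 2 edges of H are present in G. Then P[X_H = 1] = p^{2} = (1/4)^{2} = 1/16.
By linearity: E[X] = Σ_H E[X_H] = 3 · p^{2} = 3 · 1/16 = 3/16.
Numerically: E[X] ≈ 0.1875.

E[X] = 3 · (1/4)^{2} = 3/16 ≈ 0.1875.


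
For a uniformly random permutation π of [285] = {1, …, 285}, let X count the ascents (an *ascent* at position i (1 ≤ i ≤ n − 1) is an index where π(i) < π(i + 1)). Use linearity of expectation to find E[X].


Write X = Σ X_I over i = 1, …, 284, with X_I the indicator of one ascent.
There are 284 indicators.
For each fixed i, the pair (π(i), π(i+1)) is a uniformly random ordered pair of distinct values from {1, …, 285}; by symmetry P[π(i) < π(i+1)] = 1/2.
By linearity: E[X] = 284 · (1/2) = (285 − 1) · (1/2) = 142 ≈ 142.00000.

E[X] = 142 = 142.00000.


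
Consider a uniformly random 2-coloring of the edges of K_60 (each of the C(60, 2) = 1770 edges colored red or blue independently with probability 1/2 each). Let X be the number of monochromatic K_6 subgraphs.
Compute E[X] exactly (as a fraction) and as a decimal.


Let X = Σ_S X_S over the C(60, 6) = 50063860 subsets S of size 6, where X_S = 1 if the K_6 on S is monochromatic.
For a fixed S, the K_6 on S has C(6, 2) = 15 edges. P[all 15 edges red] = (1/2)^15, and likewise for blue, so P[monochromatic] = 2·(1/2)^15 = 2^{1 − 15} = 1/16384.
By linearity of expectation: E[X] = C(60, 6) · 2^{1 − 15} = 50063860 · 1/16384 = 12515965/4096.
Numerically: E[X] ≈ 3055.655518.

E[X] = C(60,6)·2^(1−C(6,2)) = 12515965/4096 ≈ 3055.655518.


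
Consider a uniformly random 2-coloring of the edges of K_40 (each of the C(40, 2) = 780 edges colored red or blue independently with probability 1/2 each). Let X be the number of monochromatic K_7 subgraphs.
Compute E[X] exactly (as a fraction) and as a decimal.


Let X = Σ_S X_S over the C(40, 7) = 18643560 subsets S of size 7, where X_S = 1 if the K_7 on S is monochromatic.
For a fixed S, the K_7 on S has C(7, 2) = 21 edges. P[all 21 edges red] = (1/2)^21, and likewise for blue, so P[monochromatic] = 2·(1/2)^21 = 2^{1 − 21} = 1/1048576.
By linearity of expectation: E[X] = C(40, 7) · 2^{1 − 21} = 18643560 · 1/1048576 = 2330445/131072.
Numerically: E[X] ≈ 17.7799.

E[X] = C(40,7)·2^(1−C(7,2)) = 2330445/131072 ≈ 17.7799.


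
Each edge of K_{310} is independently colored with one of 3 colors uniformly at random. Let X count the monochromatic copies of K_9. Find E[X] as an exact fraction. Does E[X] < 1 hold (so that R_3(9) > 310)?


E[X] = C(310, 9) · 3^{1 − 36} = 64802334749614660 · 3^{−35} = 64802334749614660/50031545098999707.
As a reduced fraction: E[X] = 64802334749614660/50031545098999707 ≈ 1.29523.
Is E[X] < 1? NO.
Since E[X] ≥ 1, the first-moment bound is inconclusive at n = 310; it does NOT by itself certify R_3(9) > 310.

E[X] = 64802334749614660/50031545098999707 ≈ 1.29523; E[X] ≥ 1; first-moment method inconclusive here.


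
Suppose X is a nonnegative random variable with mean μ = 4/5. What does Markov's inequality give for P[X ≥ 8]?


μ = E[X] = 4/5, a = 8.
Markov: P[X ≥ 8] ≤ μ/a = (4/5)/8 = 1/10.
Numerically: ≈ 0.100000.
(Since a = 8 > μ = 0.800000, the bound 1/10 is < 1 and informative.)

P[X ≥ 8] ≤ 1/10 ≈ 0.100000.


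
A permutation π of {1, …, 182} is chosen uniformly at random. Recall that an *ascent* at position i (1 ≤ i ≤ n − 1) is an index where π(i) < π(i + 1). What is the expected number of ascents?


Write X = Σ X_I over i = 1, …, 181, with X_I the indicator of one ascent.
There are 181 indicators.
For each fixed i, the pair (π(i), π(i+1)) is a uniformly random ordered pair of distinct values from {1, …, 182}; by symmetry P[π(i) < π(i+1)] = 1/2.
By linearity: E[X] = 181 · (1/2) = (182 − 1) · (1/2) = 181/2 ≈ 90.5000.

E[X] = 181/2 = 90.5000.


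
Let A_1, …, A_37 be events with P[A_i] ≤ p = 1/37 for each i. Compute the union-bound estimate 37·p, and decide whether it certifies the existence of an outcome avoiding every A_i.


Union bound: P[∪_{i=1}^{37} A_i] ≤ Σ_i P[A_i] ≤ 37·p = 37·(1/37) = 1.
Numerically: 1 ≈ 1.000000.
Is 1 < 1? NO.
Since the bound 1 is ≥ 1, the union bound is uninformative here; it does NOT by itself certify existence.

37·p = 1 ≈ 1.000000; existence NOT certified by the union bound.


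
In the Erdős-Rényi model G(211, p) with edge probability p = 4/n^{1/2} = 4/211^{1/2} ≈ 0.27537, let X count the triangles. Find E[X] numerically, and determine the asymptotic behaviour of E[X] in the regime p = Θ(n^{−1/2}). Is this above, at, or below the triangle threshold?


Number of potential triangles: C(211, 3) = 1543465.
Each occurs with probability p³ ≈ (0.27537)³ ≈ 2.0881240e-02.
By linearity: E[X] = C(211, 3)·p³ ≈ 1543465 · 2.0881240e-02 ≈ 32229.46354.
Since α = 1/2 < 1, p = c/n^{1/2} ≫ 1/n is above the triangle threshold p ~ 1/n. Asymptotically E[X] ~ (c³/6)·n^{3(1−α)} = (4³/6)·n^{1.5} → ∞; triangles are abundant w.h.p.

E[X] ≈ 32229.46354; in regime p = Θ(1/n^{1/2}) E[X] diverges (above the triangle threshold p ~ 1/n).


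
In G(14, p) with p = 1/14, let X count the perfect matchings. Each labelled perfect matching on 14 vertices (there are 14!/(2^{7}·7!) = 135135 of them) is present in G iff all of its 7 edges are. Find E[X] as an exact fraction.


K_14 has 14!/(2^{7}·7!) = 135135 labelled perfect matchings.
For each such perfect matching H, let X_H = 1 if all 7 edges of H are present in G. Then P[X_H = 1] = p^{7} = (1/14)^{7} = 1/105413504.
Summing the indicators: E[X] = Σ_H E[X_H] = 135135 · p^{7} = 135135 · 1/105413504 = 19305/15059072.
Numerically: E[X] ≈ 0.001282.

E[X] = 135135 · (1/14)^{7} = 19305/15059072 ≈ 0.001282.


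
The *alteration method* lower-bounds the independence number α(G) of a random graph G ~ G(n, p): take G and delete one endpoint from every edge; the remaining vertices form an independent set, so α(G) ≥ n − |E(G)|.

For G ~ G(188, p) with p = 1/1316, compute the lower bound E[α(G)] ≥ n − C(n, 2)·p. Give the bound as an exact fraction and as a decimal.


E[|E(G)|] = C(188, 2)·p = 17578 · (1/1316) = 187/14.
E[α(G)] ≥ n − E[|E(G)|] = 188 − 187/14 = 2445/14.
Numerically: ≈ 174.64286.
(This is only a lower bound; the true E[α(G)] may be larger.)

E[α(G)] ≥ 2445/14 ≈ 174.64286.


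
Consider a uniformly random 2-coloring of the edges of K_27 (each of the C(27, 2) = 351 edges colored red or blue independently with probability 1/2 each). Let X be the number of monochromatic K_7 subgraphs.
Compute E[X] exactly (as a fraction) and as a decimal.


Let X = Σ_S X_S over the C(27, 7) = 888030 subsets S of size 7, where X_S = 1 if the K_7 on S is monochromatic.
For a fixed S, the K_7 on S has C(7, 2) = 21 edges. P[all 21 edges red] = (1/2)^21, and likewise for blue, so P[monochromatic] = 2·(1/2)^21 = 2^{1 − 21} = 1/1048576.
By linearity: E[X] = C(27, 7) · 2^{1 − 21} = 888030 · 1/1048576 = 444015/524288.
Numerically: E[X] ≈ 0.847.

E[X] = C(27,7)·2^(1−C(7,2)) = 444015/524288 ≈ 0.847.


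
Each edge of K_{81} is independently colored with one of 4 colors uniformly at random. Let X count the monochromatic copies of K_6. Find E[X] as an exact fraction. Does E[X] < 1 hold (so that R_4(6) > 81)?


E[X] = C(81, 6) · 4^{1 − 15} = 324540216 · 4^{−14} = 324540216/268435456.
As a reduced fraction: E[X] = 40567527/33554432 ≈ 1.20901.
Is E[X] < 1? NO.
Since E[X] ≥ 1, the first-moment bound is inconclusive at n = 81; it does NOT by itself certify R_4(6) > 81.

E[X] = 40567527/33554432 ≈ 1.20901; E[X] ≥ 1; first-moment method inconclusive here.


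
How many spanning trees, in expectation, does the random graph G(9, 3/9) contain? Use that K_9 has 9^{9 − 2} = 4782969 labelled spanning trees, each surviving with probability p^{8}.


K_9 has 9^{9 − 2} = 4782969 labelled spanning trees.
For each such spanning tree H, let X_H = 1 if all 8 edges of H are present in G. Then P[X_H = 1] = p^{8} = (1/3)^{8} = 1/6561.
Summing the indicators: E[X] = Σ_H E[X_H] = 4782969 · p^{8} = 4782969 · 1/6561 = 729.
Numerically: E[X] ≈ 729.

E[X] = 4782969 · (1/3)^{8} = 729 ≈ 729.


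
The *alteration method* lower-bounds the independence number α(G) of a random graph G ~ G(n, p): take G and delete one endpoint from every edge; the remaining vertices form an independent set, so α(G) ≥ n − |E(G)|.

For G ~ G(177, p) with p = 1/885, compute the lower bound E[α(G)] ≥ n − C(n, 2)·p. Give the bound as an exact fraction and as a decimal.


E[|E(G)|] = C(177, 2)·p = 15576 · (1/885) = 88/5.
E[α(G)] ≥ n − E[|E(G)|] = 177 − 88/5 = 797/5.
Numerically: ≈ 159.400000.
(This is only a lower bound; the true E[α(G)] may be larger.)

E[α(G)] ≥ 797/5 ≈ 159.400000.


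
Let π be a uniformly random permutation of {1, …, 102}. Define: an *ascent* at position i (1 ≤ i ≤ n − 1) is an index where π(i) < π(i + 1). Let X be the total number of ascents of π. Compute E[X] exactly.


Write X = Σ X_I over i = 1, …, 101, with X_I the indicator of one ascent.
There are 101 indicators.
For each fixed i, the pair (π(i), π(i+1)) is a uniformly random ordered pair of distinct values from {1, …, 102}; by symmetry P[π(i) < π(i+1)] = 1/2.
By linearity: E[X] = 101 · (1/2) = (102 − 1) · (1/2) = 101/2 ≈ 50.500.

E[X] = 101/2 = 50.500.


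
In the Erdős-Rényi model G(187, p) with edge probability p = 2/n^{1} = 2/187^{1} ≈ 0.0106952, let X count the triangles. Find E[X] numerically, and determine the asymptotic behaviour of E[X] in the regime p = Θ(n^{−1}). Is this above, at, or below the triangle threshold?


Number of potential triangles: C(187, 3) = 1072445.
Each occurs with probability p³ ≈ (0.0106952)³ ≈ 1.22339068e-06.
By linearity: E[X] = C(187, 3)·p³ ≈ 1072445 · 1.22339068e-06 ≈ 1.312019.
Here α = 1, so p = 2/n is exactly at the triangle threshold p ~ 1/n. Asymptotically E[X] → c³/6 = 2³/6 = 4/3 ≈ 1.333333, a bounded constant. In this regime the triangle count is asymptotically Poisson(c³/6).

E[X] ≈ 1.312019; in regime p = Θ(1/n^{1}) E[X] stays bounded (at the triangle threshold p ~ 1/n).


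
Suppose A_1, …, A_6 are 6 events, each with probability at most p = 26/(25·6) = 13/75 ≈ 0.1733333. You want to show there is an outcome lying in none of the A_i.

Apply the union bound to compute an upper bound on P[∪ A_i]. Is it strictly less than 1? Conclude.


Union bound: P[∪_{i=1}^{6} A_i] ≤ Σ_i P[A_i] ≤ 6·p = 6·(13/75) = 26/25.
Numerically: 26/25 ≈ 1.0400000.
Is 26/25 < 1? NO.
Since the bound 26/25 is ≥ 1, the union bound is uninformative here; it does NOT by itself certify existence.

6·p = 26/25 ≈ 1.0400000; existence NOT certified by the union bound.


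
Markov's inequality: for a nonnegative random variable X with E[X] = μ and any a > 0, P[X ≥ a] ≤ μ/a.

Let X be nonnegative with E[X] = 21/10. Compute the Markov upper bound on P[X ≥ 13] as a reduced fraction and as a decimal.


μ = E[X] = 21/10, a = 13.
Markov: P[X ≥ 13] ≤ μ/a = (21/10)/13 = 21/130.
Numerically: ≈ 0.162.
(Since a = 13 > μ = 2.100, the bound 21/130 is < 1 and informative.)

P[X ≥ 13] ≤ 21/130 ≈ 0.162.


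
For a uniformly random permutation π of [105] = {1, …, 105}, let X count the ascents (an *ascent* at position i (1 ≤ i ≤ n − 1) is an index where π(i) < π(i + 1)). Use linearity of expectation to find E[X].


Write X = Σ X_I over i = 1, …, 104, with X_I the indicator of one ascent.
There are 104 indicators.
For each fixed i, the pair (π(i), π(i+1)) is a uniformly random ordered pair of distinct values from {1, …, 105}; by symmetry P[π(i) < π(i+1)] = 1/2.
By linearity: E[X] = 104 · (1/2) = (105 − 1) · (1/2) = 52 ≈ 52.0000.

E[X] = 52 = 52.0000.


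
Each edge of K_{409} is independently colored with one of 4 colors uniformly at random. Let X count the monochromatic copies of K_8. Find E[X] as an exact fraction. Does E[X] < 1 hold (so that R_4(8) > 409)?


E[X] = C(409, 8) · 4^{1 − 28} = 18128041135797879 · 4^{−27} = 18128041135797879/18014398509481984.
As a reduced fraction: E[X] = 18128041135797879/18014398509481984 ≈ 1.0063084.
Is E[X] < 1? NO.
Since E[X] ≥ 1, the first-moment bound is inconclusive at n = 409; it does NOT by itself certify R_4(8) > 409.

E[X] = 18128041135797879/18014398509481984 ≈ 1.0063084; E[X] ≥ 1; first-moment method inconclusive here.


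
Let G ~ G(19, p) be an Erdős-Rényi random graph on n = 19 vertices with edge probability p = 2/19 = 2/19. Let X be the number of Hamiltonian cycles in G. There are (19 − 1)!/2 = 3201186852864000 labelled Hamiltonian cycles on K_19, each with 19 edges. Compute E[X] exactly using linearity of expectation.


K_19 has (19 − 1)!/2 = 3201186852864000 labelled Hamiltonian cycles.
For each such Hamiltonian cycle H, let X_H = 1 if all 19 edges of H are present in G. Then P[X_H = 1] = p^{19} = (2/19)^{19} = 524288/1978419655660313589123979.
Summing the indicators: E[X] = Σ_H E[X_H] = 3201186852864000 · p^{19} = 3201186852864000 · 524288/1978419655660313589123979 = 1678343852714360832000/1978419655660313589123979.
Numerically: E[X] ≈ 0.0008483.

E[X] = 3201186852864000 · (2/19)^{19} = 1678343852714360832000/1978419655660313589123979 ≈ 0.0008483.


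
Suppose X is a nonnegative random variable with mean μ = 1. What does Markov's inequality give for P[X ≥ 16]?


μ = E[X] = 1, a = 16.
Markov: P[X ≥ 16] ≤ μ/a = (1)/16 = 1/16.
Numerically: ≈ 0.062500.
(Since a = 16 > μ = 1.000000, the bound 1/16 is < 1 and informative.)

P[X ≥ 16] ≤ 1/16 ≈ 0.062500.


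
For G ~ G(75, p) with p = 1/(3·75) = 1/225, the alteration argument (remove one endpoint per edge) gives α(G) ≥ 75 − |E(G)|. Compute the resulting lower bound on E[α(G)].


E[|E(G)|] = C(75, 2)·p = 2775 · (1/225) = 37/3.
E[α(G)] ≥ n − E[|E(G)|] = 75 − 37/3 = 188/3.
Numerically: ≈ 62.666667.
(This is only a lower bound; the true E[α(G)] may be larger.)

E[α(G)] ≥ 188/3 ≈ 62.666667.


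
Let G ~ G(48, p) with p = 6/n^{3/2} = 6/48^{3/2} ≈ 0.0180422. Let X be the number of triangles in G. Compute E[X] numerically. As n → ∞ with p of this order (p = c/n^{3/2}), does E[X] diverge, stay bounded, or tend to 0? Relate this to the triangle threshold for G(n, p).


Number of potential triangles: C(48, 3) = 17296.
Each occurs with probability p³ ≈ (0.0180422)³ ≈ 5.87311065e-06.
By linearity: E[X] = C(48, 3)·p³ ≈ 17296 · 5.87311065e-06 ≈ 0.101581.
Since α = 3/2 > 1, p = c/n^{3/2} = o(1/n) is below the triangle threshold p ~ 1/n. Asymptotically E[X] ~ (c³/6)·n^{3(1−α)} = (6³/6)·n^{-1.5} → 0, so by Markov's inequality G has no triangles w.h.p.

E[X] ≈ 0.101581; in regime p = Θ(1/n^{3/2}) E[X] tends to 0 (below the triangle threshold p ~ 1/n).


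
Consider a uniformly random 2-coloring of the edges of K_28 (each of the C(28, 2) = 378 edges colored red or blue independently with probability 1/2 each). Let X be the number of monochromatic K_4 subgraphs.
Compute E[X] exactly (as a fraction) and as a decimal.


Let X = Σ_S X_S over the C(28, 4) = 20475 subsets S of size 4, where X_S = 1 if the K_4 on S is monochromatic.
For a fixed S, the K_4 on S has C(4, 2) = 6 edges. P[all 6 edges red] = (1/2)^6, and likewise for blue, so P[monochromatic] = 2·(1/2)^6 = 2^{1 − 6} = 1/32.
Summing: E[X] = C(28, 4) · 2^{1 − 6} = 20475 · 1/32 = 20475/32.
Numerically: E[X] ≈ 639.843750.

E[X] = C(28,4)·2^(1−C(4,2)) = 20475/32 ≈ 639.843750.


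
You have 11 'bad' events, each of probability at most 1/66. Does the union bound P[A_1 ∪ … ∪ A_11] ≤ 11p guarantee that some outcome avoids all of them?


Union bound: P[∪_{i=1}^{11} A_i] ≤ Σ_i P[A_i] ≤ 11·p = 11·(1/66) = 1/6.
Numerically: 1/6 ≈ 0.1667.
Is 1/6 < 1? YES.
Since P[∪ A_i] ≤ 1/6 < 1, the complement has P[∩ A_i^c] ≥ 1 − 1/6 = 5/6 > 0, so some outcome avoids every A_i.

11·p = 1/6 ≈ 0.1667; existence CERTIFIED by the union bound.


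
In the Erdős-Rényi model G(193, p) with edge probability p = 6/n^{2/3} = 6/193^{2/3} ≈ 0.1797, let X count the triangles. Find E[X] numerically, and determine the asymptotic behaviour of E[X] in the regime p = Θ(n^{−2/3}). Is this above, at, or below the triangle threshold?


Number of potential triangles: C(193, 3) = 1179616.
Each occurs with probability p³ ≈ (0.1797)³ ≈ 5.798813e-03.
By linearity: E[X] = C(193, 3)·p³ ≈ 1179616 · 5.798813e-03 ≈ 6840.3731.
Since α = 2/3 < 1, p = c/n^{2/3} ≫ 1/n is above the triangle threshold p ~ 1/n. Asymptotically E[X] ~ (c³/6)·n^{3(1−α)} = (6³/6)·n^{1} → ∞; triangles are abundant w.h.p.

E[X] ≈ 6840.3731; in regime p = Θ(1/n^{2/3}) E[X] diverges (above the triangle threshold p ~ 1/n).


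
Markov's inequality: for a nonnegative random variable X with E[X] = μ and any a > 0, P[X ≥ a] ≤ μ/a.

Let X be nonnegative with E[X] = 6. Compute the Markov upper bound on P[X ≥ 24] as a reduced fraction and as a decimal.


μ = E[X] = 6, a = 24.
Markov: P[X ≥ 24] ≤ μ/a = (6)/24 = 1/4.
Numerically: ≈ 0.25000.
(Since a = 24 > μ = 6.00000, the bound 1/4 is < 1 and informative.)

P[X ≥ 24] ≤ 1/4 ≈ 0.25000.


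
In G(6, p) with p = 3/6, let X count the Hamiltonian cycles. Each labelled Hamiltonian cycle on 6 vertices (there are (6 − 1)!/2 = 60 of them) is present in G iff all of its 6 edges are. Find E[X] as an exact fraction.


K_6 has (6 − 1)!/2 = 60 labelled Hamiltonian cycles.
For each such Hamiltonian cycle H, let X_H = 1 if all 6 edges of H are present in G. Then P[X_H = 1] = p^{6} = (1/2)^{6} = 1/64.
By linearity: E[X] = Σ_H E[X_H] = 60 · p^{6} = 60 · 1/64 = 15/16.
Numerically: E[X] ≈ 0.9375.

E[X] = 60 · (1/2)^{6} = 15/16 ≈ 0.9375.


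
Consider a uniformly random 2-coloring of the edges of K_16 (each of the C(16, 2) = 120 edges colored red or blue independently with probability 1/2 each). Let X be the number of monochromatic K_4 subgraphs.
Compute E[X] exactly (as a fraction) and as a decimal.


Let X = Σ_S X_S over the C(16, 4) = 1820 subsets S of size 4, where X_S = 1 if the K_4 on S is monochromatic.
For a fixed S, the K_4 on S has C(4, 2) = 6 edges. P[all 6 edges red] = (1/2)^6, and likewise for blue, so P[monochromatic] = 2·(1/2)^6 = 2^{1 − 6} = 1/32.
By linearity of expectation: E[X] = C(16, 4) · 2^{1 − 6} = 1820 · 1/32 = 455/8.
Numerically: E[X] ≈ 56.8750.

E[X] = C(16,4)·2^(1−C(4,2)) = 455/8 ≈ 56.8750.


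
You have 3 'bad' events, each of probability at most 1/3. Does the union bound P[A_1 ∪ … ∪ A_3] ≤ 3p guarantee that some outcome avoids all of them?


Union bound: P[∪_{i=1}^{3} A_i] ≤ Σ_i P[A_i] ≤ 3·p = 3·(1/3) = 1.
Numerically: 1 ≈ 1.000000.
Is 1 < 1? NO.
Since the bound 1 is ≥ 1, the union bound is uninformative here; it does NOT by itself certify existence.

3·p = 1 ≈ 1.000000; existence NOT certified by the union bound.


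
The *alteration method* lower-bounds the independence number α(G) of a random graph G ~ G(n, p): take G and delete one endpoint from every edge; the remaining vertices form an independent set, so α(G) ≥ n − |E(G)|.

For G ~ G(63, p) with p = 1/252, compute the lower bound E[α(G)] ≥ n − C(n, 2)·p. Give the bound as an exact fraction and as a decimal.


E[|E(G)|] = C(63, 2)·p = 1953 · (1/252) = 31/4.
E[α(G)] ≥ n − E[|E(G)|] = 63 − 31/4 = 221/4.
Numerically: ≈ 55.2500.
(This is only a lower bound; the true E[α(G)] may be larger.)

E[α(G)] ≥ 221/4 ≈ 55.2500.


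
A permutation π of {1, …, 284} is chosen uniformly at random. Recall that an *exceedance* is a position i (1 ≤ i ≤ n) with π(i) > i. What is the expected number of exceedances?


Write X = Σ_{i=1}^{284} X_i, where X_i = 1_{π(i) > i}.
For each fixed i, π(i) is uniform over {1, …, 284} (marginal of a uniform permutation), so P[π(i) > i] = (n − i)/n. Summing: Σ_{i=1}^{284} (n − i)/n = (0 + 1 + … + 283)/284 = 284(284 − 1)/(2·284) = (284 − 1)/2.
Hence E[X] = Σ_{i=1}^{284} (284 − i)/284 = 283/2 ≈ 141.500.

E[X] = 283/2 = 141.500.


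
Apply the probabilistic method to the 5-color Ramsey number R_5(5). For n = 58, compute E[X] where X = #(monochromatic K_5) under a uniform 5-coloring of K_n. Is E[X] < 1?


E[X] = C(58, 5) · 5^{1 − 10} = 4582116 · 5^{−9} = 4582116/1953125.
As a reduced fraction: E[X] = 4582116/1953125 ≈ 2.3460434.
Is E[X] < 1? NO.
Since E[X] ≥ 1, the first-moment bound is inconclusive at n = 58; it does NOT by itself certify R_5(5) > 58.

E[X] = 4582116/1953125 ≈ 2.3460434; E[X] ≥ 1; first-moment method inconclusive here.


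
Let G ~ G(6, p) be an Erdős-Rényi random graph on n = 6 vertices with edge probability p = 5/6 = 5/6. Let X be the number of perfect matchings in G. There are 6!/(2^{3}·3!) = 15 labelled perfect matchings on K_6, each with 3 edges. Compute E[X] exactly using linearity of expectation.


K_6 has 6!/(2^{3}·3!) = 15 labelled perfect matchings.
For each such perfect matching H, let X_H = 1 if all 3 edges of H are present in G. Then P[X_H = 1] = p^{3} = (5/6)^{3} = 125/216.
By linearity of expectation: E[X] = Σ_H E[X_H] = 15 · p^{3} = 15 · 125/216 = 625/72.
Numerically: E[X] ≈ 8.68056.

E[X] = 15 · (5/6)^{3} = 625/72 ≈ 8.68056.


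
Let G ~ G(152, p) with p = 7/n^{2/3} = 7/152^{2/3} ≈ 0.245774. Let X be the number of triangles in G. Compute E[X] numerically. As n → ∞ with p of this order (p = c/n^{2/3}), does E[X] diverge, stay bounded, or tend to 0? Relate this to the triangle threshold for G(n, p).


Number of potential triangles: C(152, 3) = 573800.
Each occurs with probability p³ ≈ (0.245774)³ ≈ 1.48459141e-02.
By linearity: E[X] = C(152, 3)·p³ ≈ 573800 · 1.48459141e-02 ≈ 8518.585526.
Since α = 2/3 < 1, p = c/n^{2/3} ≫ 1/n is above the triangle threshold p ~ 1/n. Asymptotically E[X] ~ (c³/6)·n^{3(1−α)} = (7³/6)·n^{1} → ∞; triangles are abundant w.h.p.

E[X] ≈ 8518.585526; in regime p = Θ(1/n^{2/3}) E[X] diverges (above the triangle threshold p ~ 1/n).


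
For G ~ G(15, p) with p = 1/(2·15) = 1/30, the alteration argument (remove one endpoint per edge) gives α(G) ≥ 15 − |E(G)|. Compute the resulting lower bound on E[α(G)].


E[|E(G)|] = C(15, 2)·p = 105 · (1/30) = 7/2.
E[α(G)] ≥ n − E[|E(G)|] = 15 − 7/2 = 23/2.
Numerically: ≈ 11.500.
(This is only a lower bound; the true E[α(G)] may be larger.)

E[α(G)] ≥ 23/2 ≈ 11.500.


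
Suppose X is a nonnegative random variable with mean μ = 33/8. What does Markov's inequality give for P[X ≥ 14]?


μ = E[X] = 33/8, a = 14.
Markov: P[X ≥ 14] ≤ μ/a = (33/8)/14 = 33/112.
Numerically: ≈ 0.294643.
(Since a = 14 > μ = 4.125000, the bound 33/112 is < 1 and informative.)

P[X ≥ 14] ≤ 33/112 ≈ 0.294643.


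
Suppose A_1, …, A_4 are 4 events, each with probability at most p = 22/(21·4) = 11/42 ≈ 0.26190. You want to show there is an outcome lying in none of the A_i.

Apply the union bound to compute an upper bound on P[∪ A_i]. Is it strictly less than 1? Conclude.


Union bound: P[∪_{i=1}^{4} A_i] ≤ Σ_i P[A_i] ≤ 4·p = 4·(11/42) = 22/21.
Numerically: 22/21 ≈ 1.04762.
Is 22/21 < 1? NO.
Since the bound 22/21 is ≥ 1, the union bound is uninformative here; it does NOT by itself certify existence.

4·p = 22/21 ≈ 1.04762; existence NOT certified by the union bound.


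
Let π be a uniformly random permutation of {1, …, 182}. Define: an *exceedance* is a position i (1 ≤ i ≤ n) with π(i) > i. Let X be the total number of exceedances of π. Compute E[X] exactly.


Write X = Σ_{i=1}^{182} X_i, where X_i = 1_{π(i) > i}.
For each fixed i, π(i) is uniform over {1, …, 182} (marginal of a uniform permutation), so P[π(i) > i] = (n − i)/n. Summing: Σ_{i=1}^{182} (n − i)/n = (0 + 1 + … + 181)/182 = 182(182 − 1)/(2·182) = (182 − 1)/2.
Hence E[X] = Σ_{i=1}^{182} (182 − i)/182 = 181/2 ≈ 90.5000.

E[X] = 181/2 = 90.5000.


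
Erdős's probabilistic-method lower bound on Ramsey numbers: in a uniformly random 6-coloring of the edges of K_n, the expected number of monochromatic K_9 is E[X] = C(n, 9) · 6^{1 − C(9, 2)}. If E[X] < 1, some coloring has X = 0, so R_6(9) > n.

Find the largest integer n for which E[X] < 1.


We need C(n, 9) · 6^{1 − 36} < 1, i.e. C(n, 9) < 6^{36 − 1} = 1719070799748422591028658176.
Check values of n near the boundary:
  n = 4403: C(4403, 9) = 1699894433046281918452233150; 1699894433046281918452233150 < 1719070799748422591028658176? YES
  n = 4404: C(4404, 9) = 1703375445537161676647015880; 1703375445537161676647015880 < 1719070799748422591028658176? YES
  n = 4405: C(4405, 9) = 1706862792900636302463627150; 1706862792900636302463627150 < 1719070799748422591028658176? YES
  n = 4406: C(4406, 9) = 1710356485221788389505285700; 1710356485221788389505285700 < 1719070799748422591028658176? YES
  n = 4407: C(4407, 9) = 1713856532599459170657070050; 1713856532599459170657070050 < 1719070799748422591028658176? YES
  n = 4408: C(4408, 9) = 1717362945146264156457459600; 1717362945146264156457459600 < 1719070799748422591028658176? YES
  n = 4409: C(4409, 9) = 1720875732988608787686577131; 1720875732988608787686577131 < 1719070799748422591028658176? NO
The largest n with C(n, 9) < 1719070799748422591028658176 is n = 4408 (where E[X] = 35778394690547169926197075/35813974994758803979763712 ≈ 0.9990). Hence R_6(9) > 4408, i.e. R_6(9) ≥ 4409.

Largest n = 4408; hence R_6(9) > 4408.


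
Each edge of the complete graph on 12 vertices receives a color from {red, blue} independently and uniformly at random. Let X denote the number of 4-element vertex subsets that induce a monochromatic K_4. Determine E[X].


Let X = Σ_S X_S over the C(12, 4) = 495 subsets S of size 4, where X_S = 1 if the K_4 on S is monochromatic.
For a fixed S, the K_4 on S has C(4, 2) = 6 edges. P[all 6 edges red] = (1/2)^6, and likewise for blue, so P[monochromatic] = 2·(1/2)^6 = 2^{1 − 6} = 1/32.
Summing: E[X] = C(12, 4) · 2^{1 − 6} = 495 · 1/32 = 495/32.
Numerically: E[X] ≈ 15.469.

E[X] = C(12,4)·2^(1−C(4,2)) = 495/32 ≈ 15.469.


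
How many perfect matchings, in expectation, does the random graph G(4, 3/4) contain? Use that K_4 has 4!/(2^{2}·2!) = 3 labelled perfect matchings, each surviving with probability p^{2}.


K_4 has 4!/(2^{2}·2!) = 3 labelled perfect matchings.
For each such perfect matching H, let X_H = 1 if all 2 edges of H are present in G. Then P[X_H = 1] = p^{2} = (3/4)^{2} = 9/16.
Summing the indicators: E[X] = Σ_H E[X_H] = 3 · p^{2} = 3 · 9/16 = 27/16.
Numerically: E[X] ≈ 1.688.

E[X] = 3 · (3/4)^{2} = 27/16 ≈ 1.688.


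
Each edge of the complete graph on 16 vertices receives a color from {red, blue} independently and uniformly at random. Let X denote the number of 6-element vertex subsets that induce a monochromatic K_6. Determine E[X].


Let X = Σ_S X_S over the C(16, 6) = 8008 subsets S of size 6, where X_S = 1 if the K_6 on S is monochromatic.
For a fixed S, the K_6 on S has C(6, 2) = 15 edges. P[all 15 edges red] = (1/2)^15, and likewise for blue, so P[monochromatic] = 2·(1/2)^15 = 2^{1 − 15} = 1/16384.
Summing: E[X] = C(16, 6) · 2^{1 − 15} = 8008 · 1/16384 = 1001/2048.
Numerically: E[X] ≈ 0.4888.

E[X] = C(16,6)·2^(1−C(6,2)) = 1001/2048 ≈ 0.4888.


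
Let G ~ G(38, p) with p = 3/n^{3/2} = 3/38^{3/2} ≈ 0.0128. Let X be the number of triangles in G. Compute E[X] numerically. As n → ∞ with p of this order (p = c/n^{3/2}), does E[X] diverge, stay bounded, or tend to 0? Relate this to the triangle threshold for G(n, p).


Number of potential triangles: C(38, 3) = 8436.
Each occurs with probability p³ ≈ (0.0128)³ ≈ 2.10057e-06.
By linearity: E[X] = C(38, 3)·p³ ≈ 8436 · 2.10057e-06 ≈ 0.018.
Since α = 3/2 > 1, p = c/n^{3/2} = o(1/n) is below the triangle threshold p ~ 1/n. Asymptotically E[X] ~ (c³/6)·n^{3(1−α)} = (3³/6)·n^{-1.5} → 0, so by Markov's inequality G has no triangles w.h.p.

E[X] ≈ 0.018; in regime p = Θ(1/n^{3/2}) E[X] tends to 0 (below the triangle threshold p ~ 1/n).


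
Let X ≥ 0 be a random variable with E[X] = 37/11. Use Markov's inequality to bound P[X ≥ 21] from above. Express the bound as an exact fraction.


μ = E[X] = 37/11, a = 21.
Markov: P[X ≥ 21] ≤ μ/a = (37/11)/21 = 37/231.
Numerically: ≈ 0.160.
(Since a = 21 > μ = 3.364, the bound 37/231 is < 1 and informative.)

P[X ≥ 21] ≤ 37/231 ≈ 0.160.


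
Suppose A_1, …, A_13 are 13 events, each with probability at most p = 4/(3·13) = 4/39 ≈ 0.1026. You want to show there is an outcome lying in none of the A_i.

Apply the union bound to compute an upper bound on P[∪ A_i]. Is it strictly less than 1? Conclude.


Union bound: P[∪_{i=1}^{13} A_i] ≤ Σ_i P[A_i] ≤ 13·p = 13·(4/39) = 4/3.
Numerically: 4/3 ≈ 1.3333.
Is 4/3 < 1? NO.
Since the bound 4/3 is ≥ 1, the union bound is uninformative here; it does NOT by itself certify existence.

13·p = 4/3 ≈ 1.3333; existence NOT certified by the union bound.


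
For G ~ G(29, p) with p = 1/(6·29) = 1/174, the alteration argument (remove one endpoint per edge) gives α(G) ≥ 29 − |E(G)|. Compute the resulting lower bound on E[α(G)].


E[|E(G)|] = C(29, 2)·p = 406 · (1/174) = 7/3.
E[α(G)] ≥ n − E[|E(G)|] = 29 − 7/3 = 80/3.
Numerically: ≈ 26.666667.
(This is only a lower bound; the true E[α(G)] may be larger.)

E[α(G)] ≥ 80/3 ≈ 26.666667.


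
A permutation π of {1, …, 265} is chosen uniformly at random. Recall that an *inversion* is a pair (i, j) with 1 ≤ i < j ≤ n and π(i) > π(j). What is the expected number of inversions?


Write X = Σ X_I over the C(265, 2) = 34980 pairs i < j, with X_I the indicator of one inversion.
There are 34980 indicators.
For each fixed pair i < j, the values π(i) and π(j) are two distinct elements of {1, …, 265} in uniformly random order; by symmetry P[π(i) > π(j)] = 1/2.
By linearity: E[X] = 34980 · (1/2) = C(265, 2) · (1/2) = 34980/2 = 17490 ≈ 17490.000.

E[X] = 17490 = 17490.000.


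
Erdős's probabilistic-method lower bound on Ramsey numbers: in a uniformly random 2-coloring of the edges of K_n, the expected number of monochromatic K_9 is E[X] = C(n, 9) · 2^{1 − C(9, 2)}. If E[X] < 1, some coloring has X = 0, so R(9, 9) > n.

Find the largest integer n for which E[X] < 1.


We need C(n, 9) · 2^{1 − 36} < 1, i.e. C(n, 9) < 2^{36 − 1} = 34359738368.
Check values of n near the boundary:
  n = 59: C(59, 9) = 12565671261; 12565671261 < 34359738368? YES
  n = 60: C(60, 9) = 14783142660; 14783142660 < 34359738368? YES
  n = 61: C(61, 9) = 17341763505; 17341763505 < 34359738368? YES
  n = 62: C(62, 9) = 20286591270; 20286591270 < 34359738368? YES
  n = 63: C(63, 9) = 23667689815; 23667689815 < 34359738368? YES
  n = 64: C(64, 9) = 27540584512; 27540584512 < 34359738368? YES
  n = 65: C(65, 9) = 31966749880; 31966749880 < 34359738368? YES
  n = 66: C(66, 9) = 37014131440; 37014131440 < 34359738368? NO
  n = 67: C(67, 9) = 42757703560; 42757703560 < 34359738368? NO
  n = 68: C(68, 9) = 49280065120; 49280065120 < 34359738368? NO
The largest n with C(n, 9) < 34359738368 is n = 65 (where E[X] = 3995843735/4294967296 ≈ 0.930355). Hence R(9, 9) > 65, i.e. R(9, 9) ≥ 66.

Largest n = 65; hence R(9, 9) > 65.


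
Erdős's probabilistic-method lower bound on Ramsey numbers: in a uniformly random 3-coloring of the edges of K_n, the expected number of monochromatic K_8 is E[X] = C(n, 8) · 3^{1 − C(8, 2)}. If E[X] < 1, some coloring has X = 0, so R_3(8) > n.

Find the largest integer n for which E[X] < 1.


We need C(n, 8) · 3^{1 − 28} < 1, i.e. C(n, 8) < 3^{28 − 1} = 7625597484987.
Check values of n near the boundary:
  n = 150: C(150, 8) = 5257211409450; 5257211409450 < 7625597484987? YES
  n = 151: C(151, 8) = 5551321138650; 5551321138650 < 7625597484987? YES
  n = 152: C(152, 8) = 5859727868575; 5859727868575 < 7625597484987? YES
  n = 153: C(153, 8) = 6183023199255; 6183023199255 < 7625597484987? YES
  n = 154: C(154, 8) = 6521818990995; 6521818990995 < 7625597484987? YES
  n = 155: C(155, 8) = 6876747915675; 6876747915675 < 7625597484987? YES
  n = 156: C(156, 8) = 7248464019225; 7248464019225 < 7625597484987? YES
  n = 157: C(157, 8) = 7637643295425; 7637643295425 < 7625597484987? NO
  n = 158: C(158, 8) = 8044984271181; 8044984271181 < 7625597484987? NO
  n = 159: C(159, 8) = 8471208603429; 8471208603429 < 7625597484987? NO
The largest n with C(n, 8) < 7625597484987 is n = 156 (where E[X] = 805384891025/847288609443 ≈ 0.950544). Hence R_3(8) > 156, i.e. R_3(8) ≥ 157.

Largest n = 156; hence R_3(8) > 156.


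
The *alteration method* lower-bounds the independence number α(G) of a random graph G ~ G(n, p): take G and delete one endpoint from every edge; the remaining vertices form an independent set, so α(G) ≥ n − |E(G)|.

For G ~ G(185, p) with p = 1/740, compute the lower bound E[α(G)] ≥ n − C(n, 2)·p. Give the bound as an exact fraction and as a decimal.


E[|E(G)|] = C(185, 2)·p = 17020 · (1/740) = 23.
E[α(G)] ≥ n − E[|E(G)|] = 185 − 23 = 162.
Numerically: ≈ 162.0000.
(This is only a lower bound; the true E[α(G)] may be larger.)

E[α(G)] ≥ 162 ≈ 162.0000.


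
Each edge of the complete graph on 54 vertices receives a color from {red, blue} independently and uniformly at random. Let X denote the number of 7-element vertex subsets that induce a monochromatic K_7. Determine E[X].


Let X = Σ_S X_S over the C(54, 7) = 177100560 subsets S of size 7, where X_S = 1 if the K_7 on S is monochromatic.
For a fixed S, the K_7 on S has C(7, 2) = 21 edges. P[all 21 edges red] = (1/2)^21, and likewise for blue, so P[monochromatic] = 2·(1/2)^21 = 2^{1 − 21} = 1/1048576.
Summing: E[X] = C(54, 7) · 2^{1 − 21} = 177100560 · 1/1048576 = 11068785/65536.
Numerically: E[X] ≈ 168.896255.

E[X] = C(54,7)·2^(1−C(7,2)) = 11068785/65536 ≈ 168.896255.


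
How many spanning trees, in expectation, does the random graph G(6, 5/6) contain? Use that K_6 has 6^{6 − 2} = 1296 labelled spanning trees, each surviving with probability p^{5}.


K_6 has 6^{6 − 2} = 1296 labelled spanning trees.
For each such spanning tree H, let X_H = 1 if all 5 edges of H are present in G. Then P[X_H = 1] = p^{5} = (5/6)^{5} = 3125/7776.
Summing the indicators: E[X] = Σ_H E[X_H] = 1296 · p^{5} = 1296 · 3125/7776 = 3125/6.
Numerically: E[X] ≈ 520.833.

E[X] = 1296 · (5/6)^{5} = 3125/6 ≈ 520.833.
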